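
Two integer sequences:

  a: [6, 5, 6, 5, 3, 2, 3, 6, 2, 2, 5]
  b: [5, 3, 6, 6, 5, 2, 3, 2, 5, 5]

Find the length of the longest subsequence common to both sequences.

7

Match 6 at a[1]=b[3]; then 6 at a[3]=b[4]; then 5 at a[4]=b[5]; then 2 at a[6]=b[6]; then 3 at a[7]=b[7]; then 2 at a[9]=b[8]; then 5 at a[11]=b[10] — 7 values in the same relative order in both, and the DP table's final entry dp[11][10] is also 7, so no common subsequence is longer.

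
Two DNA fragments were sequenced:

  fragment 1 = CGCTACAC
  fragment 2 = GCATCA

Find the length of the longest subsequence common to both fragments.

One common subsequence of length 5: G [2,1], C [3,2], T [4,4], C [6,5], A [7,6]. dp[8][6] = 5 confirms this is the maximum.

5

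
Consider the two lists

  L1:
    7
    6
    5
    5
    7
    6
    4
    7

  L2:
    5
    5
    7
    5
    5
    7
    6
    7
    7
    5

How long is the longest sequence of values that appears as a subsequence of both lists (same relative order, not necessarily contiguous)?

6

Taking 7 at L1[1]=L2[3]; then 5 at L1[3]=L2[4]; then 5 at L1[4]=L2[5]; then 7 at L1[5]=L2[6]; then 6 at L1[6]=L2[7]; then 7 at L1[8]=L2[9] gives a common subsequence of length 6. Since dp[8][10] = 6, nothing longer is possible.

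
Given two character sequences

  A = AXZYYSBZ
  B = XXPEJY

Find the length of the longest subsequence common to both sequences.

2

Pick X at A[2]=B[2], then Y at A[5]=B[6]; all 2 characters appear in both, in order. Since dp[8][6] = 2, nothing longer is possible.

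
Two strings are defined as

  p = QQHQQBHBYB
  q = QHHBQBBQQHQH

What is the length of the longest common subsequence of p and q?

Match Q [1,8], then Q [2,9], then H [3,10], then Q [5,11], then H [7,12] — 5 characters in the same relative order in both. The LCS DP gives dp[10][12] = 5, so this is optimal.

5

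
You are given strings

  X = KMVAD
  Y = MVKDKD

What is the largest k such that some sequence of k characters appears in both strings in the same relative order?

Match M at X[2]=Y[1], V at X[3]=Y[2], D at X[5]=Y[6] — 3 characters in the same relative order in both, and the DP table's final entry dp[5][6] is also 3, so no common subsequence is longer.

3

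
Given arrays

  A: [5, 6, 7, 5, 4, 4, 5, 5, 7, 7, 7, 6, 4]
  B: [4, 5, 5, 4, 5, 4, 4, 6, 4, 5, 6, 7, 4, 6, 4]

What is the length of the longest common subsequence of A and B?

8

Pick 5 at A[1]=B[3], 5 at A[4]=B[5], 4 at A[5]=B[7], 4 at A[6]=B[9], 5 at A[7]=B[10], 7 at A[9]=B[12], 6 at A[12]=B[14], 4 at A[13]=B[15]; all 8 values appear in both, in order, and the DP table's final entry dp[13][15] is also 8, so no common subsequence is longer.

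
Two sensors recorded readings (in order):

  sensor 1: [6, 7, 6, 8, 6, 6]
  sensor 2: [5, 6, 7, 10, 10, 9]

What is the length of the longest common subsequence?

2

Taking 6 at sensor 1[1]=sensor 2[2], 7 at sensor 1[2]=sensor 2[3] gives a common subsequence of length 2. The LCS DP gives dp[6][6] = 2, so this is optimal.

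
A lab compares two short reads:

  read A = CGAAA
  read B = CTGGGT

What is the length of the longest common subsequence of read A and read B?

Let dp[i][j] be the LCS length of the first i bases of read A and the first j bases of read B. dp[i][j] = dp[i-1][j-1]+1 when the i-th and j-th bases match, else max(dp[i-1][j], dp[i][j-1]).
    ·  C  T  G  G  G  T
 ·  0  0  0  0  0  0  0
 C  0  1  1  1  1  1  1
 G  0  1  1  2  2  2  2
 A  0  1  1  2  2  2  2
 A  0  1  1  2  2  2  2
 A  0  1  1  2  2  2  2
dp[5][6] = 2. One LCS (by backtracking along matches): CG.

2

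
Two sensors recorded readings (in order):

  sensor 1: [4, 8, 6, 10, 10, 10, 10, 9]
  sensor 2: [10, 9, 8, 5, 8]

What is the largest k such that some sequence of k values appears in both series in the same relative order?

Taking 10 [7,1], then 9 [8,2] gives a common subsequence of length 2. The LCS DP gives dp[8][5] = 2, so this is optimal.

2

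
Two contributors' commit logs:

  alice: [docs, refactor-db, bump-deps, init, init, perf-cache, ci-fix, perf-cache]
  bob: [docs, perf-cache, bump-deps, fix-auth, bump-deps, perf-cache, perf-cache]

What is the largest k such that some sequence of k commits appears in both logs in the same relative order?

4

Taking docs at alice[1]=bob[1] → bump-deps at alice[3]=bob[5] → perf-cache at alice[6]=bob[6] → perf-cache at alice[8]=bob[7] gives a common subsequence of length 4. Since dp[8][7] = 4, nothing longer is possible.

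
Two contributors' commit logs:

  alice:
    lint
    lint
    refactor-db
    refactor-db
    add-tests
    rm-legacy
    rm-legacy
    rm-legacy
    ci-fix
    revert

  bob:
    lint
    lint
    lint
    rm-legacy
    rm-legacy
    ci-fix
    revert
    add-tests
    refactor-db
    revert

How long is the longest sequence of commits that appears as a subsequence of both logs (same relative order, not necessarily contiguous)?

6

Taking lint at alice[1]=bob[2]; then lint at alice[2]=bob[3]; then rm-legacy at alice[7]=bob[4]; then rm-legacy at alice[8]=bob[5]; then ci-fix at alice[9]=bob[6]; then revert at alice[10]=bob[10] gives a common subsequence of length 6, and the DP table's final entry dp[10][10] is also 6, so no common subsequence is longer.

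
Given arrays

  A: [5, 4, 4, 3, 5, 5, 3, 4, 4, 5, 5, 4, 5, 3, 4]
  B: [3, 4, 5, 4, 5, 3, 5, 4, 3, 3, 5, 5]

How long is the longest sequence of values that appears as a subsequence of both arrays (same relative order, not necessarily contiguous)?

7

One common subsequence of length 7: 5 (A #1, B #3), 4 (A #2, B #4), 4 (A #3, B #8), 3 (A #4, B #9), 3 (A #7, B #10), 5 (A #11, B #11), 5 (A #13, B #12). The LCS DP gives dp[15][12] = 7, so this is optimal.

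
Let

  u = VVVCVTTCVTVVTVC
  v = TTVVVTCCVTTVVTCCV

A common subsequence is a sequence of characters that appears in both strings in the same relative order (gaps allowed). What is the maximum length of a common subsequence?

Match V [1,3] → V [2,4] → V [3,5] → C [4,8] → V [5,9] → T [7,10] → T [10,11] → V [11,12] → V [12,13] → T [13,14] → V [14,17] — 11 characters in the same relative order in both, and the DP table's final entry dp[15][17] is also 11, so no common subsequence is longer.

11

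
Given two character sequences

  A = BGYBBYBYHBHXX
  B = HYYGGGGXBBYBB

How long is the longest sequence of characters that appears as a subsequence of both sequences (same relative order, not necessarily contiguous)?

One common subsequence of length 6: G at A[2]=B[7] → B at A[4]=B[9] → B at A[5]=B[10] → Y at A[6]=B[11] → B at A[7]=B[12] → B at A[10]=B[13]. The LCS DP gives dp[13][13] = 6, so this is optimal.

6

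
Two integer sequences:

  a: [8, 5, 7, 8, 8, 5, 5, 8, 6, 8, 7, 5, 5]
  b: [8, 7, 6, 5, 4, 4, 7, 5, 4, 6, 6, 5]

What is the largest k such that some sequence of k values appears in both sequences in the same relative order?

One common subsequence of length 6: 8 (a #1, b #1) → 5 (a #2, b #4) → 7 (a #3, b #7) → 5 (a #6, b #8) → 6 (a #9, b #11) → 5 (a #13, b #12). The LCS DP gives dp[13][12] = 6, so this is optimal.

6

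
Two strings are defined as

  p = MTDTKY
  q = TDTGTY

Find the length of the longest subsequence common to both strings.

4

Let dp[i][j] be the LCS length of the first i characters of p and the first j characters of q. dp[i][j] = dp[i-1][j-1]+1 when the i-th and j-th characters match, else max(dp[i-1][j], dp[i][j-1]).
    ·  T  D  T  G  T  Y
 ·  0  0  0  0  0  0  0
 M  0  0  0  0  0  0  0
 T  0  1  1  1  1  1  1
 D  0  1  2  2  2  2  2
 T  0  1  2  3  3  3  3
 K  0  1  2  3  3  3  3
 Y  0  1  2  3  3  3  4
dp[6][6] = 4. One LCS (by backtracking along matches): TDTY.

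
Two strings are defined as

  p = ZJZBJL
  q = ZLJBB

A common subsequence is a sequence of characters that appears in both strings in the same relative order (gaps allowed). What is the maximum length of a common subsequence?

Match Z at p[1]=q[1], then J at p[2]=q[3], then B at p[4]=q[5] — 3 characters in the same relative order in both. Since dp[6][5] = 3, nothing longer is possible.

3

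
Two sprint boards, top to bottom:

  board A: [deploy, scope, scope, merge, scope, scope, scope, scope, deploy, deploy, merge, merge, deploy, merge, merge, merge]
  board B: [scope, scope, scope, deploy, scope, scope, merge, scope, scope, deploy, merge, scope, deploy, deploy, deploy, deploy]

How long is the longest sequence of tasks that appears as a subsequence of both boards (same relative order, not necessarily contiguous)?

Taking deploy [1,4], then scope [2,5], then scope [3,6], then merge [4,7], then scope [5,8], then scope [6,9], then scope [7,12], then deploy [9,14], then deploy [10,15], then deploy [13,16] gives a common subsequence of length 10. The LCS DP gives dp[16][16] = 10, so this is optimal.

10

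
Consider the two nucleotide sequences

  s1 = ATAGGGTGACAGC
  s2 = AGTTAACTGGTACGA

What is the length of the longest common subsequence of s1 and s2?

One common subsequence of length 9: A [1,1] → T [2,4] → A [3,6] → G [5,9] → G [6,10] → T [7,11] → A [9,12] → C [10,13] → A [11,15], and the DP table's final entry dp[13][15] is also 9, so no common subsequence is longer.

9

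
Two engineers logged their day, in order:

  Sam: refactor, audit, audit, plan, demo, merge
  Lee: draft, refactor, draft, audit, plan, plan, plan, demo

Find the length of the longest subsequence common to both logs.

Taking refactor at Sam[1]=Lee[2], then audit at Sam[2]=Lee[4], then plan at Sam[4]=Lee[7], then demo at Sam[5]=Lee[8] gives a common subsequence of length 4. dp[6][8] = 4 confirms this is the maximum.

4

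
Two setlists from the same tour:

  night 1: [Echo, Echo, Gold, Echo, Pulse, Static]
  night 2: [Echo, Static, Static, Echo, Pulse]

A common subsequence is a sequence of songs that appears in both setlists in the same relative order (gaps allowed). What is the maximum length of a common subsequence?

3

Pick Echo at night 1[1]=night 2[1] → Echo at night 1[4]=night 2[4] → Pulse at night 1[5]=night 2[5]; all 3 songs appear in both, in order. dp[6][5] = 3 confirms this is the maximum.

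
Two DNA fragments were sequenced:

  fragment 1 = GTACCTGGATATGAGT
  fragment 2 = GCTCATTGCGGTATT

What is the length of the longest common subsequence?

10

One common subsequence of length 10: G (fragment 1 #1, fragment 2 #1); then T (fragment 1 #2, fragment 2 #3); then A (fragment 1 #3, fragment 2 #5); then C (fragment 1 #5, fragment 2 #9); then G (fragment 1 #7, fragment 2 #10); then G (fragment 1 #8, fragment 2 #11); then T (fragment 1 #10, fragment 2 #12); then A (fragment 1 #11, fragment 2 #13); then T (fragment 1 #12, fragment 2 #14); then T (fragment 1 #16, fragment 2 #15). Since dp[16][15] = 10, nothing longer is possible.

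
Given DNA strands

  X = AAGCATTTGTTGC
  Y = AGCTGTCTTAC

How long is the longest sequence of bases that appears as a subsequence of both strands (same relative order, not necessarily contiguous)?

Pick A at X[2]=Y[1], G at X[3]=Y[2], C at X[4]=Y[3], T at X[6]=Y[4], T at X[7]=Y[6], T at X[8]=Y[8], T at X[10]=Y[9], C at X[13]=Y[11]; all 8 bases appear in both, in order. Since dp[13][11] = 8, nothing longer is possible.

8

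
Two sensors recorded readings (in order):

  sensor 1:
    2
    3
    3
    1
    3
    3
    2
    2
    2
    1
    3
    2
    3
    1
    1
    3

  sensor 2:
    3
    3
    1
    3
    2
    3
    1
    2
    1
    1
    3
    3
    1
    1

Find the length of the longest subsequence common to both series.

11

Taking 3 (sensor 1 #2, sensor 2 #1) → 3 (sensor 1 #3, sensor 2 #2) → 1 (sensor 1 #4, sensor 2 #3) → 3 (sensor 1 #5, sensor 2 #4) → 3 (sensor 1 #6, sensor 2 #6) → 2 (sensor 1 #7, sensor 2 #8) → 1 (sensor 1 #10, sensor 2 #10) → 3 (sensor 1 #11, sensor 2 #11) → 3 (sensor 1 #13, sensor 2 #12) → 1 (sensor 1 #14, sensor 2 #13) → 1 (sensor 1 #15, sensor 2 #14) gives a common subsequence of length 11. dp[16][14] = 11 confirms this is the maximum.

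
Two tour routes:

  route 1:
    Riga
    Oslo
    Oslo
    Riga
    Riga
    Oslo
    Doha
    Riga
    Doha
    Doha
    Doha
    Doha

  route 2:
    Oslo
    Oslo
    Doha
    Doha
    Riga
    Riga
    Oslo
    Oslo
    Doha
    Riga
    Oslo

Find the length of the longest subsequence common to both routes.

7

Match Oslo [2,1]; then Oslo [3,2]; then Riga [4,5]; then Riga [5,6]; then Oslo [6,8]; then Doha [7,9]; then Riga [8,10] — 7 stops in the same relative order in both. dp[12][11] = 7 confirms this is the maximum.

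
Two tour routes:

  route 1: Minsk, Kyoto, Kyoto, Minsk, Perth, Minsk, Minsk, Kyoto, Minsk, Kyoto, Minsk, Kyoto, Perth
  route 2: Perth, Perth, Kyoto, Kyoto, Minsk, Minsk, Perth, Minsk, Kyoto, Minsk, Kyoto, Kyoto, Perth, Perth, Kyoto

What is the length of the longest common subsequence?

Pick Kyoto (route 1 #2, route 2 #3); then Kyoto (route 1 #3, route 2 #4); then Minsk (route 1 #4, route 2 #6); then Perth (route 1 #5, route 2 #7); then Minsk (route 1 #7, route 2 #8); then Kyoto (route 1 #8, route 2 #9); then Minsk (route 1 #9, route 2 #10); then Kyoto (route 1 #10, route 2 #11); then Kyoto (route 1 #12, route 2 #12); then Perth (route 1 #13, route 2 #14); all 10 stops appear in both, in order. Since dp[13][15] = 10, nothing longer is possible.

10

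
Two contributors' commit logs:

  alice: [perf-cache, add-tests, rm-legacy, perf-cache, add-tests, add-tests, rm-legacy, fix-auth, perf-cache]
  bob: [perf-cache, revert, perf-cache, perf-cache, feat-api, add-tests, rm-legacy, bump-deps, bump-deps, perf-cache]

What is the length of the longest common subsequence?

5

Pick perf-cache [1,3], then perf-cache [4,4], then add-tests [6,6], then rm-legacy [7,7], then perf-cache [9,10]; all 5 commits appear in both, in order. Since dp[9][10] = 5, nothing longer is possible.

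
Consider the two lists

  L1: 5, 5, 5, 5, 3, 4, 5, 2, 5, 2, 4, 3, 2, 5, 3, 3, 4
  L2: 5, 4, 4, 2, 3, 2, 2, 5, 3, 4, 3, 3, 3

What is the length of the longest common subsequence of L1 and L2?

Pick 5 (L1 #1, L2 #1), 3 (L1 #5, L2 #5), 2 (L1 #8, L2 #7), 5 (L1 #9, L2 #8), 4 (L1 #11, L2 #10), 3 (L1 #12, L2 #11), 3 (L1 #15, L2 #12), 3 (L1 #16, L2 #13); all 8 values appear in both, in order. Since dp[17][13] = 8, nothing longer is possible.

8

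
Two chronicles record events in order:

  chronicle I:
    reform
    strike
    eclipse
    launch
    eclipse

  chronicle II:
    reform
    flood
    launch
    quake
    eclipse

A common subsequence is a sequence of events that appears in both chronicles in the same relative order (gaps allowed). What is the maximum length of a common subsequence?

Taking reform (chronicle I #1, chronicle II #1) → launch (chronicle I #4, chronicle II #3) → eclipse (chronicle I #5, chronicle II #5) gives a common subsequence of length 3. Since dp[5][5] = 3, nothing longer is possible.

3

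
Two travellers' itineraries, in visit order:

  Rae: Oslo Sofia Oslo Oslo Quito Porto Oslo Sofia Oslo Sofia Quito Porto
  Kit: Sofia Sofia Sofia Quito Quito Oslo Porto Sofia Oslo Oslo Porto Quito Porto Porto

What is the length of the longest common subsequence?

7

One common subsequence of length 7: Oslo [1,6]; then Sofia [2,8]; then Oslo [3,9]; then Oslo [4,10]; then Quito [5,12]; then Porto [6,13]; then Porto [12,14]. Since dp[12][14] = 7, nothing longer is possible.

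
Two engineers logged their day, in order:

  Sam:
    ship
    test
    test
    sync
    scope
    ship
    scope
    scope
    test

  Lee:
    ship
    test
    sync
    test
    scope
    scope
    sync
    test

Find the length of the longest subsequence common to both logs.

6

Taking ship at Sam[1]=Lee[1] → test at Sam[2]=Lee[2] → test at Sam[3]=Lee[4] → scope at Sam[5]=Lee[5] → scope at Sam[7]=Lee[6] → test at Sam[9]=Lee[8] gives a common subsequence of length 6. Since dp[9][8] = 6, nothing longer is possible.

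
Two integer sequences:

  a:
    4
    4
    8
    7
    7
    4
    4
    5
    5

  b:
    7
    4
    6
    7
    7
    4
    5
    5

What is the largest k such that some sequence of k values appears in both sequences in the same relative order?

6

One common subsequence of length 6: 4 [1,2], then 7 [4,4], then 7 [5,5], then 4 [7,6], then 5 [8,7], then 5 [9,8]. dp[9][8] = 6 confirms this is the maximum.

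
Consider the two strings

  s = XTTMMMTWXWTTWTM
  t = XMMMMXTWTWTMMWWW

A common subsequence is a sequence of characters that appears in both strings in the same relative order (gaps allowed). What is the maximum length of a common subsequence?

10

Taking X (s #1, t #1), then M (s #4, t #3), then M (s #5, t #4), then M (s #6, t #5), then T (s #7, t #7), then W (s #10, t #8), then T (s #12, t #9), then W (s #13, t #10), then T (s #14, t #11), then M (s #15, t #13) gives a common subsequence of length 10. Since dp[15][16] = 10, nothing longer is possible.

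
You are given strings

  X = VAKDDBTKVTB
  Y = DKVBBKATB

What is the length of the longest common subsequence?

5

Taking V (X #1, Y #3), then B (X #6, Y #5), then K (X #8, Y #6), then T (X #10, Y #8), then B (X #11, Y #9) gives a common subsequence of length 5, and the DP table's final entry dp[11][9] is also 5, so no common subsequence is longer.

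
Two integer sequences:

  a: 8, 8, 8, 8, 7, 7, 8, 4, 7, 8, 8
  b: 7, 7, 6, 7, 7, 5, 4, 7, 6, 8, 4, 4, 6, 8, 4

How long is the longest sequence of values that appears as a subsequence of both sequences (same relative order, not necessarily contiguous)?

Match 7 at a[5]=b[4]; then 7 at a[6]=b[5]; then 4 at a[8]=b[7]; then 7 at a[9]=b[8]; then 8 at a[10]=b[10]; then 8 at a[11]=b[14] — 6 values in the same relative order in both, and the DP table's final entry dp[11][15] is also 6, so no common subsequence is longer.

6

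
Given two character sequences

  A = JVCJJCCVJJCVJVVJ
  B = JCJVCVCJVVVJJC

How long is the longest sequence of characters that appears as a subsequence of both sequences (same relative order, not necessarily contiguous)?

10

Match J at A[1]=B[1]; then C at A[3]=B[2]; then J at A[4]=B[3]; then C at A[6]=B[5]; then C at A[7]=B[7]; then J at A[10]=B[8]; then V at A[12]=B[9]; then V at A[14]=B[10]; then V at A[15]=B[11]; then J at A[16]=B[13] — 10 characters in the same relative order in both, and the DP table's final entry dp[16][14] is also 10, so no common subsequence is longer.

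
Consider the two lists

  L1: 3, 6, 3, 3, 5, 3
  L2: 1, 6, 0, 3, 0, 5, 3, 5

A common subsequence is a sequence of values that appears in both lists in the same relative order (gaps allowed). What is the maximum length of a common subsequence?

4

One common subsequence of length 4: 6 [2,2] → 3 [3,4] → 3 [4,7] → 5 [5,8], and the DP table's final entry dp[6][8] is also 4, so no common subsequence is longer.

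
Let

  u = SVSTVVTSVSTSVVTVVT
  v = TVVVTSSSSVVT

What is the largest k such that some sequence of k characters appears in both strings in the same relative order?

Taking V (u #2, v #2), then V (u #5, v #3), then V (u #6, v #4), then T (u #7, v #5), then S (u #8, v #7), then S (u #10, v #8), then S (u #12, v #9), then V (u #16, v #10), then V (u #17, v #11), then T (u #18, v #12) gives a common subsequence of length 10, and the DP table's final entry dp[18][12] is also 10, so no common subsequence is longer.

10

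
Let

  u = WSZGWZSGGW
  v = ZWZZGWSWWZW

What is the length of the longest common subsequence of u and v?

6

Taking W (u #1, v #2), then Z (u #3, v #4), then G (u #4, v #5), then W (u #5, v #9), then Z (u #6, v #10), then W (u #10, v #11) gives a common subsequence of length 6. The LCS DP gives dp[10][11] = 6, so this is optimal.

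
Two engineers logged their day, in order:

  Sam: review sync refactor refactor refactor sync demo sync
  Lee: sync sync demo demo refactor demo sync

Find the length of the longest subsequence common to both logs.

4

Match sync (Sam #2, Lee #2) → refactor (Sam #5, Lee #5) → demo (Sam #7, Lee #6) → sync (Sam #8, Lee #7) — 4 tasks in the same relative order in both, and the DP table's final entry dp[8][7] is also 4, so no common subsequence is longer.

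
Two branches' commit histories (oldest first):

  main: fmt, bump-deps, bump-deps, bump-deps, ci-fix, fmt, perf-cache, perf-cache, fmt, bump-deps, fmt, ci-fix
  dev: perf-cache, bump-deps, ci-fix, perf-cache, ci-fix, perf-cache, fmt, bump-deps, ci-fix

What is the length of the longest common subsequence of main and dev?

Pick bump-deps at main[4]=dev[2]; then ci-fix at main[5]=dev[3]; then perf-cache at main[7]=dev[4]; then perf-cache at main[8]=dev[6]; then fmt at main[9]=dev[7]; then bump-deps at main[10]=dev[8]; then ci-fix at main[12]=dev[9]; all 7 commits appear in both, in order. Since dp[12][9] = 7, nothing longer is possible.

7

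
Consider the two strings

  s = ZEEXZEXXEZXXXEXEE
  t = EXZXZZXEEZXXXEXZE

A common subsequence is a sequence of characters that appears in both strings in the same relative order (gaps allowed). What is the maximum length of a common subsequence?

Pick E (s #3, t #1), X (s #4, t #2), Z (s #5, t #3), X (s #7, t #4), X (s #8, t #7), E (s #9, t #9), Z (s #10, t #10), X (s #11, t #11), X (s #12, t #12), X (s #13, t #13), E (s #14, t #14), X (s #15, t #15), E (s #17, t #17); all 13 characters appear in both, in order, and the DP table's final entry dp[17][17] is also 13, so no common subsequence is longer.

13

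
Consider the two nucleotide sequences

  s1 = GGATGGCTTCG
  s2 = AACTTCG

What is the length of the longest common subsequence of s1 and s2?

Match A (s1 #3, s2 #2); then C (s1 #7, s2 #3); then T (s1 #8, s2 #4); then T (s1 #9, s2 #5); then C (s1 #10, s2 #6); then G (s1 #11, s2 #7) — 6 bases in the same relative order in both, and the DP table's final entry dp[11][7] is also 6, so no common subsequence is longer.

6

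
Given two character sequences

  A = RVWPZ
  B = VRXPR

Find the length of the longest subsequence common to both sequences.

2

Taking R (A #1, B #2) → P (A #4, B #4) gives a common subsequence of length 2. Since dp[5][5] = 2, nothing longer is possible.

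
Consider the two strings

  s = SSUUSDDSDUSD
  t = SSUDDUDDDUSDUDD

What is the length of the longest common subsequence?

10

Match S (s #1, t #1); then S (s #2, t #2); then U (s #3, t #3); then U (s #4, t #6); then D (s #6, t #8); then D (s #7, t #9); then S (s #8, t #11); then D (s #9, t #12); then U (s #10, t #13); then D (s #12, t #15) — 10 characters in the same relative order in both. dp[12][15] = 10 confirms this is the maximum.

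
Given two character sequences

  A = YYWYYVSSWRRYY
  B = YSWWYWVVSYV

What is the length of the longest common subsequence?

Match Y [1,1], Y [2,5], W [3,6], V [6,8], S [8,9], Y [12,10] — 6 characters in the same relative order in both. dp[13][11] = 6 confirms this is the maximum.

6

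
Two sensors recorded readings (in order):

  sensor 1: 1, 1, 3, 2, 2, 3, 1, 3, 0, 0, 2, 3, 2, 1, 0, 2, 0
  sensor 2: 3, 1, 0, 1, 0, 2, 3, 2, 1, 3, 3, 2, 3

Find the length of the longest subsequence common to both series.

9

Pick 3 (sensor 1 #6, sensor 2 #1) → 1 (sensor 1 #7, sensor 2 #2) → 0 (sensor 1 #9, sensor 2 #3) → 0 (sensor 1 #10, sensor 2 #5) → 2 (sensor 1 #11, sensor 2 #6) → 3 (sensor 1 #12, sensor 2 #7) → 2 (sensor 1 #13, sensor 2 #8) → 1 (sensor 1 #14, sensor 2 #9) → 2 (sensor 1 #16, sensor 2 #12); all 9 values appear in both, in order, and the DP table's final entry dp[17][13] is also 9, so no common subsequence is longer.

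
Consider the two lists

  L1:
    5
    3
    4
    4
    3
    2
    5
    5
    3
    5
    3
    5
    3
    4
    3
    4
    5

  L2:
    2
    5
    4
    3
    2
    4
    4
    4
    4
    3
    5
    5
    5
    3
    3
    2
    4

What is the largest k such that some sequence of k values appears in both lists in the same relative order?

11

Match 5 [1,2], 3 [2,4], 4 [3,8], 4 [4,9], 3 [5,10], 5 [7,11], 5 [8,12], 5 [10,13], 3 [11,14], 3 [13,15], 4 [16,17] — 11 values in the same relative order in both. Since dp[17][17] = 11, nothing longer is possible.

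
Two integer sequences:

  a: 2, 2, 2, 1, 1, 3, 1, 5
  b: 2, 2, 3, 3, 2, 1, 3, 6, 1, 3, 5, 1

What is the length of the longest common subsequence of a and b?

7

Let dp[i][j] be the LCS length of the first i values of a and the first j values of b. dp[i][j] = dp[i-1][j-1]+1 when the i-th and j-th values match, else max(dp[i-1][j], dp[i][j-1]).
    ·  2  2  3  3  2  1  3  6  1  3  5  1
 ·  0  0  0  0  0  0  0  0  0  0  0  0  0
 2  0  1  1  1  1  1  1  1  1  1  1  1  1
 2  0  1  2  2  2  2  2  2  2  2  2  2  2
 2  0  1  2  2  2  3  3  3  3  3  3  3  3
 1  0  1  2  2  2  3  4  4  4  4  4  4  4
 1  0  1  2  2  2  3  4  4  4  5  5  5  5
 3  0  1  2  3  3  3  4  5  5  5  6  6  6
 1  0  1  2  3  3  3  4  5  5  6  6  6  7
 5  0  1  2  3  3  3  4  5  5  6  6  7  7
dp[8][12] = 7. One LCS (by backtracking along matches): 2, 2, 2, 1, 1, 3, 1.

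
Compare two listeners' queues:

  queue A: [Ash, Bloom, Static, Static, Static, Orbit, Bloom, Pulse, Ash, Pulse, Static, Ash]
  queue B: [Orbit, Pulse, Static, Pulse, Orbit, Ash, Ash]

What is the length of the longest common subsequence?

One common subsequence of length 4: Static (queue A #3, queue B #3) → Orbit (queue A #6, queue B #5) → Ash (queue A #9, queue B #6) → Ash (queue A #12, queue B #7). Since dp[12][7] = 4, nothing longer is possible.

4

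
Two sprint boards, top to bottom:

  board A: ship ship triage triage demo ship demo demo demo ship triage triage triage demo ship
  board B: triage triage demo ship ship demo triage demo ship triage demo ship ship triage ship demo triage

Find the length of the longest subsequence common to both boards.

10

Taking triage at board A[3]=board B[1]; then triage at board A[4]=board B[2]; then demo at board A[5]=board B[3]; then ship at board A[6]=board B[5]; then demo at board A[7]=board B[6]; then demo at board A[8]=board B[8]; then demo at board A[9]=board B[11]; then ship at board A[10]=board B[13]; then triage at board A[11]=board B[14]; then triage at board A[13]=board B[17] gives a common subsequence of length 10. Since dp[15][17] = 10, nothing longer is possible.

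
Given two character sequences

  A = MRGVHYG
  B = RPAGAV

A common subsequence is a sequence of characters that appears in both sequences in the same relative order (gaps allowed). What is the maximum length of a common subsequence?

Let dp[i][j] be the LCS length of the first i characters of A and the first j characters of B. dp[i][j] = dp[i-1][j-1]+1 when the i-th and j-th characters match, else max(dp[i-1][j], dp[i][j-1]).
    ·  R  P  A  G  A  V
 ·  0  0  0  0  0  0  0
 M  0  0  0  0  0  0  0
 R  0  1  1  1  1  1  1
 G  0  1  1  1  2  2  2
 V  0  1  1  1  2  2  3
 H  0  1  1  1  2  2  3
 Y  0  1  1  1  2  2  3
 G  0  1  1  1  2  2  3
dp[7][6] = 3. One LCS (by backtracking along matches): RGV.

3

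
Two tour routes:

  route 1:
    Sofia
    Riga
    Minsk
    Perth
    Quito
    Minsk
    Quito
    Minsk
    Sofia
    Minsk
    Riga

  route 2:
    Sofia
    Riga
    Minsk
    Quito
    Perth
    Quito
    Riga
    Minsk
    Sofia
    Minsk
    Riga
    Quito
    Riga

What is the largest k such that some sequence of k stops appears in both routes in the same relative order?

9

Taking Sofia (route 1 #1, route 2 #1) → Riga (route 1 #2, route 2 #2) → Minsk (route 1 #3, route 2 #3) → Perth (route 1 #4, route 2 #5) → Quito (route 1 #5, route 2 #6) → Minsk (route 1 #8, route 2 #8) → Sofia (route 1 #9, route 2 #9) → Minsk (route 1 #10, route 2 #10) → Riga (route 1 #11, route 2 #13) gives a common subsequence of length 9. The LCS DP gives dp[11][13] = 9, so this is optimal.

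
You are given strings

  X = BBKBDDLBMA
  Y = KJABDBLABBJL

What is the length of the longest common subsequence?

Match K at X[3]=Y[1], B at X[4]=Y[4], D at X[5]=Y[5], L at X[7]=Y[7], B at X[8]=Y[10] — 5 characters in the same relative order in both, and the DP table's final entry dp[10][12] is also 5, so no common subsequence is longer.

5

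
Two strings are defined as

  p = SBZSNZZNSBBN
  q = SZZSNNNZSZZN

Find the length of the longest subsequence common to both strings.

Let dp[i][j] be the LCS length of the first i characters of p and the first j characters of q. dp[i][j] = dp[i-1][j-1]+1 when the i-th and j-th characters match, else max(dp[i-1][j], dp[i][j-1]).
    ·  S  Z  Z  S  N  N  N  Z  S  Z  Z  N
 ·  0  0  0  0  0  0  0  0  0  0  0  0  0
 S  0  1  1  1  1  1  1  1  1  1  1  1  1
 B  0  1  1  1  1  1  1  1  1  1  1  1  1
 Z  0  1  2  2  2  2  2  2  2  2  2  2  2
 S  0  1  2  2  3  3  3  3  3  3  3  3  3
 N  0  1  2  2  3  4  4  4  4  4  4  4  4
 Z  0  1  2  3  3  4  4  4  5  5  5  5  5
 Z  0  1  2  3  3  4  4  4  5  5  6  6  6
 N  0  1  2  3  3  4  5  5  5  5  6  6  7
 S  0  1  2  3  4  4  5  5  5  6  6  6  7
 B  0  1  2  3  4  4  5  5  5  6  6  6  7
 B  0  1  2  3  4  4  5  5  5  6  6  6  7
 N  0  1  2  3  4  5  5  6  6  6  6  6  7
dp[12][12] = 7. One LCS (by backtracking along matches): SZSNZZN.

7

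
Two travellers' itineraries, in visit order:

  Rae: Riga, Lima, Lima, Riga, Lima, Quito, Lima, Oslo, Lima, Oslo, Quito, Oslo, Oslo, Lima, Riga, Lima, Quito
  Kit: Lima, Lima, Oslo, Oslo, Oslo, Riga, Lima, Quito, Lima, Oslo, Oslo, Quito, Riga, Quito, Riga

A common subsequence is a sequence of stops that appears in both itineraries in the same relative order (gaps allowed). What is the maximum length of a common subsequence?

11

Match Lima at Rae[2]=Kit[1]; then Lima at Rae[3]=Kit[2]; then Riga at Rae[4]=Kit[6]; then Lima at Rae[5]=Kit[7]; then Quito at Rae[6]=Kit[8]; then Lima at Rae[7]=Kit[9]; then Oslo at Rae[8]=Kit[10]; then Oslo at Rae[10]=Kit[11]; then Quito at Rae[11]=Kit[12]; then Riga at Rae[15]=Kit[13]; then Quito at Rae[17]=Kit[14] — 11 stops in the same relative order in both, and the DP table's final entry dp[17][15] is also 11, so no common subsequence is longer.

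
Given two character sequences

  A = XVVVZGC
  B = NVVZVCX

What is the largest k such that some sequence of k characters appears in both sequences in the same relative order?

4

Let dp[i][j] be the LCS length of the first i characters of A and the first j characters of B. dp[i][j] = dp[i-1][j-1]+1 when the i-th and j-th characters match, else max(dp[i-1][j], dp[i][j-1]).
    ·  N  V  V  Z  V  C  X
 ·  0  0  0  0  0  0  0  0
 X  0  0  0  0  0  0  0  1
 V  0  0  1  1  1  1  1  1
 V  0  0  1  2  2  2  2  2
 V  0  0  1  2  2  3  3  3
 Z  0  0  1  2  3  3  3  3
 G  0  0  1  2  3  3  3  3
 C  0  0  1  2  3  3  4  4
dp[7][7] = 4. One LCS (by backtracking along matches): VVVC.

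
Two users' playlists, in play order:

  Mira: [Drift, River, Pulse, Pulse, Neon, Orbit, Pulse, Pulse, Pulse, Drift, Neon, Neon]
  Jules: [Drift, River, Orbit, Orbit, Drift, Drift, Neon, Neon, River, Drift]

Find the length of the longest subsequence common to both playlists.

One common subsequence of length 6: Drift at Mira[1]=Jules[1], River at Mira[2]=Jules[2], Orbit at Mira[6]=Jules[4], Drift at Mira[10]=Jules[6], Neon at Mira[11]=Jules[7], Neon at Mira[12]=Jules[8]. dp[12][10] = 6 confirms this is the maximum.

6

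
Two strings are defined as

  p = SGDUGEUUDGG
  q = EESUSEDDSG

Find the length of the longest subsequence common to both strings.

5

Let dp[i][j] be the LCS length of the first i characters of p and the first j characters of q. dp[i][j] = dp[i-1][j-1]+1 when the i-th and j-th characters match, else max(dp[i-1][j], dp[i][j-1]).
    ·  E  E  S  U  S  E  D  D  S  G
 ·  0  0  0  0  0  0  0  0  0  0  0
 S  0  0  0  1  1  1  1  1  1  1  1
 G  0  0  0  1  1  1  1  1  1  1  2
 D  0  0  0  1  1  1  1  2  2  2  2
 U  0  0  0  1  2  2  2  2  2  2  2
 G  0  0  0  1  2  2  2  2  2  2  3
 E  0  1  1  1  2  2  3  3  3  3  3
 U  0  1  1  1  2  2  3  3  3  3  3
 U  0  1  1  1  2  2  3  3  3  3  3
 D  0  1  1  1  2  2  3  4  4  4  4
 G  0  1  1  1  2  2  3  4  4  4  5
 G  0  1  1  1  2  2  3  4  4  4  5
dp[11][10] = 5. One LCS (by backtracking along matches): SUEDG.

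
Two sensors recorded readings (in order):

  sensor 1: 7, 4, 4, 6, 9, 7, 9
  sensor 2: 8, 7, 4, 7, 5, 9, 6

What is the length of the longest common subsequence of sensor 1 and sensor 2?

Pick 7 [1,2] → 4 [3,3] → 7 [6,4] → 9 [7,6]; all 4 values appear in both, in order. Since dp[7][7] = 4, nothing longer is possible.

4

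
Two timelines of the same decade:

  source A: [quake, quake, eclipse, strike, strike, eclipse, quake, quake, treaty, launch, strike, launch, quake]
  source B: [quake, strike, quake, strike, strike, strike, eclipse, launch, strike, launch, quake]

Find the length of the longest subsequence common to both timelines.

9

One common subsequence of length 9: quake (source A #1, source B #1), quake (source A #2, source B #3), strike (source A #4, source B #5), strike (source A #5, source B #6), eclipse (source A #6, source B #7), launch (source A #10, source B #8), strike (source A #11, source B #9), launch (source A #12, source B #10), quake (source A #13, source B #11), and the DP table's final entry dp[13][11] is also 9, so no common subsequence is longer.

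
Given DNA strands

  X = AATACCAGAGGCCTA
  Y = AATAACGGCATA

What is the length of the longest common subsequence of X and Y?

Taking A (X #1, Y #1), A (X #2, Y #2), T (X #3, Y #3), A (X #4, Y #5), C (X #6, Y #6), G (X #10, Y #7), G (X #11, Y #8), C (X #12, Y #9), T (X #14, Y #11), A (X #15, Y #12) gives a common subsequence of length 10. dp[15][12] = 10 confirms this is the maximum.

10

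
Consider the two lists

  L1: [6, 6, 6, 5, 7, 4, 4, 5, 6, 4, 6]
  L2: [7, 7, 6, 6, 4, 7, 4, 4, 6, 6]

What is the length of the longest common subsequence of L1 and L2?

Let dp[i][j] be the LCS length of the first i values of L1 and the first j values of L2. dp[i][j] = dp[i-1][j-1]+1 when the i-th and j-th values match, else max(dp[i-1][j], dp[i][j-1]).
    ·  7  7  6  6  4  7  4  4  6  6
 ·  0  0  0  0  0  0  0  0  0  0  0
 6  0  0  0  1  1  1  1  1  1  1  1
 6  0  0  0  1  2  2  2  2  2  2  2
 6  0  0  0  1  2  2  2  2  2  3  3
 5  0  0  0  1  2  2  2  2  2  3  3
 7  0  1  1  1  2  2  3  3  3  3  3
 4  0  1  1  1  2  3  3  4  4  4  4
 4  0  1  1  1  2  3  3  4  5  5  5
 5  0  1  1  1  2  3  3  4  5  5  5
 6  0  1  1  2  2  3  3  4  5  6  6
 4  0  1  1  2  2  3  3  4  5  6  6
 6  0  1  1  2  3  3  3  4  5  6  7
dp[11][10] = 7. One LCS (by backtracking along matches): 6, 6, 7, 4, 4, 6, 6.

7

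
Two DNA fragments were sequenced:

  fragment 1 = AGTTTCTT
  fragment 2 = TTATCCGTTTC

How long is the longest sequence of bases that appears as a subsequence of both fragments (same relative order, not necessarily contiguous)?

Let dp[i][j] be the LCS length of the first i bases of fragment 1 and the first j bases of fragment 2. dp[i][j] = dp[i-1][j-1]+1 when the i-th and j-th bases match, else max(dp[i-1][j], dp[i][j-1]).
    ·  T  T  A  T  C  C  G  T  T  T  C
 ·  0  0  0  0  0  0  0  0  0  0  0  0
 A  0  0  0  1  1  1  1  1  1  1  1  1
 G  0  0  0  1  1  1  1  2  2  2  2  2
 T  0  1  1  1  2  2  2  2  3  3  3  3
 T  0  1  2  2  2  2  2  2  3  4  4  4
 T  0  1  2  2  3  3  3  3  3  4  5  5
 C  0  1  2  2  3  4  4  4  4  4  5  6
 T  0  1  2  2  3  4  4  4  5  5  5  6
 T  0  1  2  2  3  4  4  4  5  6  6  6
dp[8][11] = 6. One LCS (by backtracking along matches): AGTTTC.

6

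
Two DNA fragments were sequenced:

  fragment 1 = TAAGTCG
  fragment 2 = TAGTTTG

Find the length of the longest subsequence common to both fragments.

5

Pick T [1,1], A [3,2], G [4,3], T [5,6], G [7,7]; all 5 bases appear in both, in order, and the DP table's final entry dp[7][7] is also 5, so no common subsequence is longer.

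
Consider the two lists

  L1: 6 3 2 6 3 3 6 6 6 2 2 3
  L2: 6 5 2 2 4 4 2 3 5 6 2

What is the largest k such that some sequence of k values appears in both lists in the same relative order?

Let dp[i][j] be the LCS length of the first i values of L1 and the first j values of L2. dp[i][j] = dp[i-1][j-1]+1 when the i-th and j-th values match, else max(dp[i-1][j], dp[i][j-1]).
    ·  6  5  2  2  4  4  2  3  5  6  2
 ·  0  0  0  0  0  0  0  0  0  0  0  0
 6  0  1  1  1  1  1  1  1  1  1  1  1
 3  0  1  1  1  1  1  1  1  2  2  2  2
 2  0  1  1  2  2  2  2  2  2  2  2  3
 6  0  1  1  2  2  2  2  2  2  2  3  3
 3  0  1  1  2  2  2  2  2  3  3  3  3
 3  0  1  1  2  2  2  2  2  3  3  3  3
 6  0  1  1  2  2  2  2  2  3  3  4  4
 6  0  1  1  2  2  2  2  2  3  3  4  4
 6  0  1  1  2  2  2  2  2  3  3  4  4
 2  0  1  1  2  3  3  3  3  3  3  4  5
 2  0  1  1  2  3  3  3  4  4  4  4  5
 3  0  1  1  2  3  3  3  4  5  5  5  5
dp[12][11] = 5. One LCS (by backtracking along matches): 6, 2, 3, 6, 2.

5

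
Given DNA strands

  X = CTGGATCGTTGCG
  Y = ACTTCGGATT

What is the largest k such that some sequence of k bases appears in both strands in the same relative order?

Let dp[i][j] be the LCS length of the first i bases of X and the first j bases of Y. dp[i][j] = dp[i-1][j-1]+1 when the i-th and j-th bases match, else max(dp[i-1][j], dp[i][j-1]).
    ·  A  C  T  T  C  G  G  A  T  T
 ·  0  0  0  0  0  0  0  0  0  0  0
 C  0  0  1  1  1  1  1  1  1  1  1
 T  0  0  1  2  2  2  2  2  2  2  2
 G  0  0  1  2  2  2  3  3  3  3  3
 G  0  0  1  2  2  2  3  4  4  4  4
 A  0  1  1  2  2  2  3  4  5  5  5
 T  0  1  1  2  3  3  3  4  5  6  6
 C  0  1  2  2  3  4  4  4  5  6  6
 G  0  1  2  2  3  4  5  5  5  6  6
 T  0  1  2  3  3  4  5  5  5  6  7
 T  0  1  2  3  4  4  5  5  5  6  7
 G  0  1  2  3  4  4  5  6  6  6  7
 C  0  1  2  3  4  5  5  6  6  6  7
 G  0  1  2  3  4  5  6  6  6  6  7
dp[13][10] = 7. One LCS (by backtracking along matches): CTGGATT.

7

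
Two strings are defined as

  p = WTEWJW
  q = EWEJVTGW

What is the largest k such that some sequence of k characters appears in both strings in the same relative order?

4

Match W at p[1]=q[2], then E at p[3]=q[3], then J at p[5]=q[4], then W at p[6]=q[8] — 4 characters in the same relative order in both. dp[6][8] = 4 confirms this is the maximum.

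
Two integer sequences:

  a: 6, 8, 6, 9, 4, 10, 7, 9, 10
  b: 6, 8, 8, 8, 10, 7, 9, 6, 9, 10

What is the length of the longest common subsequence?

Match 6 (a #1, b #1), 8 (a #2, b #4), 10 (a #6, b #5), 7 (a #7, b #6), 9 (a #8, b #9), 10 (a #9, b #10) — 6 values in the same relative order in both, and the DP table's final entry dp[9][10] is also 6, so no common subsequence is longer.

6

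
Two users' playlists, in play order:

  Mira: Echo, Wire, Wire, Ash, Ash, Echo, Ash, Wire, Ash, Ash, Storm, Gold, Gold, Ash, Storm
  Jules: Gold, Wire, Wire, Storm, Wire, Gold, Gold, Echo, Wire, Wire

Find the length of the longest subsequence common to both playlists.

One common subsequence of length 5: Wire [2,2], Wire [3,3], Wire [8,5], Gold [12,6], Gold [13,7]. dp[15][10] = 5 confirms this is the maximum.

5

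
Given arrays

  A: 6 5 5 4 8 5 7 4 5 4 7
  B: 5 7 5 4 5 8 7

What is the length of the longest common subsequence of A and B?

Taking 5 [2,1]; then 5 [3,3]; then 4 [4,4]; then 8 [5,6]; then 7 [11,7] gives a common subsequence of length 5. Since dp[11][7] = 5, nothing longer is possible.

5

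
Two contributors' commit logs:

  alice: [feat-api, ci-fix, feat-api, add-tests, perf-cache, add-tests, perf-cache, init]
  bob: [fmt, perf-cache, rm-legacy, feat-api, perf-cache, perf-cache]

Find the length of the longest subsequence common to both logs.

One common subsequence of length 3: feat-api (alice #3, bob #4), perf-cache (alice #5, bob #5), perf-cache (alice #7, bob #6). Since dp[8][6] = 3, nothing longer is possible.

3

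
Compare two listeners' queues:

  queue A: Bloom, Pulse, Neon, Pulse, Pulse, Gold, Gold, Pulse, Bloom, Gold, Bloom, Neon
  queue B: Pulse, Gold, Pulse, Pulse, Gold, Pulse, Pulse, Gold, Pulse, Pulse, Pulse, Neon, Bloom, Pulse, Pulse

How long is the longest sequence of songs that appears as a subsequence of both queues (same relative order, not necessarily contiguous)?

One common subsequence of length 7: Pulse [2,1], Pulse [4,3], Pulse [5,4], Gold [6,5], Gold [7,8], Pulse [8,11], Bloom [9,13]. Since dp[12][15] = 7, nothing longer is possible.

7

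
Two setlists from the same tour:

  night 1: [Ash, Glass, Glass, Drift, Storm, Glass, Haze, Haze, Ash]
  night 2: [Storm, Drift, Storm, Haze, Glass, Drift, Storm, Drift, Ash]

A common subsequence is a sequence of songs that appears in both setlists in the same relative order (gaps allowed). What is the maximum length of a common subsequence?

4

Taking Glass at night 1[3]=night 2[5] → Drift at night 1[4]=night 2[6] → Storm at night 1[5]=night 2[7] → Ash at night 1[9]=night 2[9] gives a common subsequence of length 4. The LCS DP gives dp[9][9] = 4, so this is optimal.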